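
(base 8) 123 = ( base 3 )10002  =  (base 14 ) 5D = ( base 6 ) 215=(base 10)83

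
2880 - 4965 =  - 2085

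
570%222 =126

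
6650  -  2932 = 3718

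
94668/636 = 148 + 45/53  =  148.85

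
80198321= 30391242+49807079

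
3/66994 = 3/66994 = 0.00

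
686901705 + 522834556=1209736261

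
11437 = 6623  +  4814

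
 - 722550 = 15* (  -  48170 ) 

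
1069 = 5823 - 4754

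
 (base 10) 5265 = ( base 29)67g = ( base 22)aj7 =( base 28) 6K1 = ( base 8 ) 12221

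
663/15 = 44+1/5 = 44.20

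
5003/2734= 1 + 2269/2734= 1.83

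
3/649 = 3/649 = 0.00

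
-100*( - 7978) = 797800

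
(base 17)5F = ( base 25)40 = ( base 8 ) 144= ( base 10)100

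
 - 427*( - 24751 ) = 10568677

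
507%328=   179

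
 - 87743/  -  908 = 96 + 575/908 = 96.63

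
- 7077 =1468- 8545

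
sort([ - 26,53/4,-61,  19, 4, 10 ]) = [- 61,- 26,4,10,53/4, 19]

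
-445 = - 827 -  - 382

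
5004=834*6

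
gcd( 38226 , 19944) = 1662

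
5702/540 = 2851/270 = 10.56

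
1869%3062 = 1869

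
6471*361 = 2336031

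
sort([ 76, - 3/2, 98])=[ - 3/2,76, 98]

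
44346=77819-33473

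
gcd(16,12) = 4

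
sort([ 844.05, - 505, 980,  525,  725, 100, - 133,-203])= [-505,- 203, - 133, 100, 525, 725,844.05,980] 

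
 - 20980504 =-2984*7031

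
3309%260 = 189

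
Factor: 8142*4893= 2^1*3^2*7^1 * 23^1*59^1*233^1 = 39838806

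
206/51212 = 103/25606 = 0.00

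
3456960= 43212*80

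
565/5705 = 113/1141 = 0.10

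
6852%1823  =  1383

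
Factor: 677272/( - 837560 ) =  - 5^( - 1)*20939^(-1 )*84659^1 = - 84659/104695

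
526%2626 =526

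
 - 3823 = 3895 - 7718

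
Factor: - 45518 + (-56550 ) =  - 102068 = - 2^2*17^1*19^1*79^1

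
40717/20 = 2035 + 17/20 = 2035.85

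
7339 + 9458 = 16797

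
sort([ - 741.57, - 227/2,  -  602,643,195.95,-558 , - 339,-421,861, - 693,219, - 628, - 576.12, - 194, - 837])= [ - 837, - 741.57,-693, - 628,- 602, - 576.12, - 558,  -  421 ,- 339,- 194 ,  -  227/2, 195.95, 219, 643,861]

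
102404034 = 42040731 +60363303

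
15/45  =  1/3 = 0.33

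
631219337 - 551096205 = 80123132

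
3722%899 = 126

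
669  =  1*669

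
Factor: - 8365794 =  - 2^1* 3^1*1394299^1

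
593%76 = 61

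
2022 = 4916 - 2894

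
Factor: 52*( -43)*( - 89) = 199004  =  2^2 * 13^1*43^1*89^1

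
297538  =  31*9598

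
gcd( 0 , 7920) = 7920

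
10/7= 1 + 3/7= 1.43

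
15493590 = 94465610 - 78972020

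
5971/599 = 5971/599  =  9.97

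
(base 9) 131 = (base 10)109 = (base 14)7B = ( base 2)1101101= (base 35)34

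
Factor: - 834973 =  - 139^1*6007^1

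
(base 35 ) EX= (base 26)k3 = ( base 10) 523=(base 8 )1013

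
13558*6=81348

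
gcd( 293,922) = 1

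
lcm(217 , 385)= 11935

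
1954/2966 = 977/1483=0.66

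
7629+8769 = 16398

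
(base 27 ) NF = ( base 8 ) 1174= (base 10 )636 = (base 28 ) MK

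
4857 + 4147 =9004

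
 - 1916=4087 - 6003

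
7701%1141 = 855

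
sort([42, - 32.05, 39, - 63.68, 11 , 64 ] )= [ - 63.68, - 32.05,11, 39, 42,64]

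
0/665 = 0 = 0.00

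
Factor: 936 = 2^3*3^2*13^1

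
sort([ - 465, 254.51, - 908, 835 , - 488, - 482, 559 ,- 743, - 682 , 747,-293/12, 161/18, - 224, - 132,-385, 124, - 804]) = [ - 908, - 804,-743, - 682, - 488, - 482, - 465,- 385, - 224, - 132 ,-293/12, 161/18,124,  254.51, 559, 747, 835 ] 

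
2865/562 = 2865/562 = 5.10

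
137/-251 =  -137/251 = -0.55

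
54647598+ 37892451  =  92540049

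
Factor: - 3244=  - 2^2 * 811^1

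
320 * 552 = 176640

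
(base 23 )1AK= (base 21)1g2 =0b1100001011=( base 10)779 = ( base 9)1055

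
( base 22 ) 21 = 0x2D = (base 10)45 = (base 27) 1I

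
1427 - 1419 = 8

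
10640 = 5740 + 4900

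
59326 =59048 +278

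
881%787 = 94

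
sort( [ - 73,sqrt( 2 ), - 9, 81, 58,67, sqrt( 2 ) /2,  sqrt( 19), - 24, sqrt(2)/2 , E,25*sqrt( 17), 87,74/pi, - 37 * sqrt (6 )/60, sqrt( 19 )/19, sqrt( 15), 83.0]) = [ - 73,  -  24, - 9, - 37*  sqrt(6)/60,sqrt(19)/19, sqrt(2)/2,sqrt(2)/2, sqrt ( 2),  E, sqrt( 15 ) , sqrt( 19 ), 74/pi,58 , 67,  81, 83.0, 87,  25*sqrt( 17 )]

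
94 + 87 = 181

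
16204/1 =16204= 16204.00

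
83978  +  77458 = 161436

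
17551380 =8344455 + 9206925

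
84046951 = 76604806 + 7442145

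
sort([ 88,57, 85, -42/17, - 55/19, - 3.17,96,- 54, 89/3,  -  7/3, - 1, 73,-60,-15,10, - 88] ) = [ - 88,- 60, - 54, - 15,-3.17,-55/19, - 42/17, - 7/3,  -  1,10, 89/3, 57, 73, 85, 88, 96] 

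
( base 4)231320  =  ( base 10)2936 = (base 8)5570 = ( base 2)101101111000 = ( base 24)528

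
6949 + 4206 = 11155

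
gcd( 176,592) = 16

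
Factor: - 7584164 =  - 2^2*7^1*  439^1*617^1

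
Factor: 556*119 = 2^2*7^1*17^1*139^1 = 66164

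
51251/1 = 51251=51251.00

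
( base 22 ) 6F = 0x93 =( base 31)4N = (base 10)147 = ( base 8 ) 223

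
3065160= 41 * 74760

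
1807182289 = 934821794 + 872360495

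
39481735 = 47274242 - 7792507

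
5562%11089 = 5562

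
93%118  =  93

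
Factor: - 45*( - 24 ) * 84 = 2^5*3^4*5^1*7^1 = 90720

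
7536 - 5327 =2209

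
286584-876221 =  - 589637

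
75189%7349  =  1699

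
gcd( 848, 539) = 1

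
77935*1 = 77935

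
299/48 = 6 + 11/48 = 6.23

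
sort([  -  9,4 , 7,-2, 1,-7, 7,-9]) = [ - 9, - 9, -7, - 2,  1,  4, 7,  7 ]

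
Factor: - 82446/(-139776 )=2^( - 8)*151^1=151/256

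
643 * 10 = 6430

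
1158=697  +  461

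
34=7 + 27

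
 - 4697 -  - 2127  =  -2570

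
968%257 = 197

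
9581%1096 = 813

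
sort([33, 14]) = [ 14, 33]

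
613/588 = 613/588 = 1.04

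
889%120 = 49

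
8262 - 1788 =6474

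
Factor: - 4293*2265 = -9723645 = - 3^5*5^1 * 53^1 * 151^1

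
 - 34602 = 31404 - 66006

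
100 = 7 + 93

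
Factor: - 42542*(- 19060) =2^3*5^1*89^1*239^1*953^1 = 810850520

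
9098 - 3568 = 5530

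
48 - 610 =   -  562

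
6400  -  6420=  - 20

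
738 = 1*738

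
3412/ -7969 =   -  1+4557/7969  =  -0.43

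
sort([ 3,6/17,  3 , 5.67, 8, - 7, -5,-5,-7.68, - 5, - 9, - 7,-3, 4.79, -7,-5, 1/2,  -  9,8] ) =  [ - 9 ,-9,-7.68, - 7, - 7,-7, - 5,  -  5,-5, - 5,-3,6/17,  1/2,3, 3, 4.79, 5.67  ,  8 , 8]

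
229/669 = 229/669 = 0.34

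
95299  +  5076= 100375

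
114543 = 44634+69909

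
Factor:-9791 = -9791^1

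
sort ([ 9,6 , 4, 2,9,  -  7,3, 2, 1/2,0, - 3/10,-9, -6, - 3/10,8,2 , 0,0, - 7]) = [ - 9, - 7, - 7,-6,-3/10, - 3/10,  0,0,0, 1/2,  2, 2, 2,  3,4 , 6,8,9,9]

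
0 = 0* 20418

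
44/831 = 44/831 = 0.05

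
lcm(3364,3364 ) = 3364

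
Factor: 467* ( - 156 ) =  - 72852 = - 2^2*3^1* 13^1 * 467^1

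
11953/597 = 11953/597 = 20.02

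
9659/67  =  9659/67 = 144.16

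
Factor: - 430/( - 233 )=2^1*5^1 * 43^1*233^( - 1)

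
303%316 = 303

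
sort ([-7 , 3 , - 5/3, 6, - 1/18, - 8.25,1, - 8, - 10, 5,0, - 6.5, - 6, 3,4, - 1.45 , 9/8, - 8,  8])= [-10, - 8.25,  -  8 , - 8, - 7,  -  6.5,-6, - 5/3, - 1.45,-1/18,0,1,9/8, 3 , 3, 4,  5,6,8]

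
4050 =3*1350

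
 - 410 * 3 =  - 1230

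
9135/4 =9135/4 = 2283.75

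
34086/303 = 112+50/101 = 112.50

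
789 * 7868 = 6207852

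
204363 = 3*68121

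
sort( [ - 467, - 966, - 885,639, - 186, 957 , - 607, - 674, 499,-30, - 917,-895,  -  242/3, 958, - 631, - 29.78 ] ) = [ - 966, - 917, - 895, - 885, - 674, - 631,-607,-467,-186,  -  242/3, - 30, - 29.78,  499, 639, 957, 958 ] 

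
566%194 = 178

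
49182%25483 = 23699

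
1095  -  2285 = -1190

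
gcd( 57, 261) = 3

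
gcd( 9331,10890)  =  1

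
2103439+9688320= 11791759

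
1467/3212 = 1467/3212  =  0.46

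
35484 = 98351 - 62867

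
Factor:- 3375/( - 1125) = 3 = 3^1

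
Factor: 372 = 2^2*3^1*31^1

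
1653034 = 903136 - -749898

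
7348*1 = 7348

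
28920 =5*5784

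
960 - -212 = 1172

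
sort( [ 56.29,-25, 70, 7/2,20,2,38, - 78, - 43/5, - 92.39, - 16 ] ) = [ - 92.39, - 78,-25, - 16, - 43/5,2,  7/2, 20,38, 56.29,70 ] 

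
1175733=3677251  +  -2501518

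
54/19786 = 27/9893 = 0.00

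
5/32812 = 5/32812 = 0.00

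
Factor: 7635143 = 41^1 * 73^1 *2551^1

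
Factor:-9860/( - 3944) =5/2= 2^ ( - 1 ) * 5^1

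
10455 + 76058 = 86513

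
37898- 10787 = 27111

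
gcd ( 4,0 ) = 4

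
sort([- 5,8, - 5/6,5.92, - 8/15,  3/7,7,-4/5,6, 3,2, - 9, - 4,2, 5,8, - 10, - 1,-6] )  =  [ - 10,  -  9, - 6, - 5, - 4, - 1,-5/6, - 4/5  , - 8/15,3/7, 2,2,3,5, 5.92,6 , 7,8,8] 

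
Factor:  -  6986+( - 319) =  - 7305 = - 3^1*5^1*487^1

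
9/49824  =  1/5536 = 0.00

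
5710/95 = 1142/19 = 60.11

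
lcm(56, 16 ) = 112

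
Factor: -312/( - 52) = 2^1* 3^1 = 6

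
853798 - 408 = 853390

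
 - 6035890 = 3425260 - 9461150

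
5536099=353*15683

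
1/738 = 1/738 = 0.00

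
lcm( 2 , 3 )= 6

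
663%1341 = 663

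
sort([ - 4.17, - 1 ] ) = [ - 4.17,  -  1]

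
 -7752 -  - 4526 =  - 3226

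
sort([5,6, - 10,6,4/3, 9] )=[-10,4/3,5, 6,6, 9 ]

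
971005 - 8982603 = -8011598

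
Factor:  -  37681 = -7^2*769^1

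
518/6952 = 259/3476 = 0.07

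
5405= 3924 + 1481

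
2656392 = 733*3624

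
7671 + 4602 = 12273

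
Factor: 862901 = 13^1*66377^1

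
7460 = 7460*1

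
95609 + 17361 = 112970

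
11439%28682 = 11439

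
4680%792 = 720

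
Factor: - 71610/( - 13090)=93/17=3^1*17^( -1)*31^1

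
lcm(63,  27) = 189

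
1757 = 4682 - 2925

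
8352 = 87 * 96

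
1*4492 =4492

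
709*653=462977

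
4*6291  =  25164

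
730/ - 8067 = -1+7337/8067 = - 0.09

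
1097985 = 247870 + 850115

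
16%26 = 16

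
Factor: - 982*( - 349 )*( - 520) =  - 2^4*5^1*13^1 * 349^1*491^1 = - 178213360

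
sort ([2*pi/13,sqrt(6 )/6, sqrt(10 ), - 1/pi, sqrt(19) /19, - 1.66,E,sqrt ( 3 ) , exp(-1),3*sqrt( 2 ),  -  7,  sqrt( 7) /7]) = [ - 7,  -  1.66, - 1/pi, sqrt( 19 )/19  ,  exp( - 1),sqrt (7)/7,sqrt( 6 ) /6, 2 * pi/13,sqrt(3 ),  E, sqrt( 10),  3*sqrt(2)]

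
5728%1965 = 1798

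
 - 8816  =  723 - 9539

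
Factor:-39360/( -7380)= 16/3 = 2^4 * 3^( - 1)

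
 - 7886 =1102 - 8988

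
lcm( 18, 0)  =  0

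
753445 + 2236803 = 2990248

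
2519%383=221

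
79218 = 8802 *9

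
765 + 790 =1555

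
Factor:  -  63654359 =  - 673^1*94583^1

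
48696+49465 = 98161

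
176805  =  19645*9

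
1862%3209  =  1862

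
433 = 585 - 152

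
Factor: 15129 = 3^2*41^2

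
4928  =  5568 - 640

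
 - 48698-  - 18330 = - 30368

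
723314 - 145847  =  577467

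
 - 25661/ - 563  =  45+326/563 = 45.58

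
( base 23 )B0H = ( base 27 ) 804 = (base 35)4qq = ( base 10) 5836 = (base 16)16cc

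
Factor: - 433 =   -  433^1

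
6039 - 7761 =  - 1722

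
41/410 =1/10 = 0.10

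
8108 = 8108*1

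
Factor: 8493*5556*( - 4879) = -230225899932 = - 2^2*3^2 *7^1 * 17^1 * 19^1*41^1 * 149^1*463^1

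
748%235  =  43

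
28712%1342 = 530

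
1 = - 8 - -9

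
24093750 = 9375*2570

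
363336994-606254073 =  - 242917079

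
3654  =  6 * 609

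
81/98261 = 81/98261 = 0.00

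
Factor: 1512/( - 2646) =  - 4/7 = - 2^2*7^ (  -  1)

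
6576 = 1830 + 4746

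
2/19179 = 2/19179 = 0.00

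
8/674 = 4/337 = 0.01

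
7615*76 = 578740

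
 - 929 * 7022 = -6523438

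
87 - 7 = 80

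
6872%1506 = 848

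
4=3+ 1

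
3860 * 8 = 30880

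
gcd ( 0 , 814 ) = 814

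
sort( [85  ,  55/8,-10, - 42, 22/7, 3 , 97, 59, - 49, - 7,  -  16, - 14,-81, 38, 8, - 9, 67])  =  [ - 81, - 49, - 42,-16 ,-14, - 10, - 9,  -  7,3, 22/7,55/8,8,38,  59,67,85,97]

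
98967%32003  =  2958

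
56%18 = 2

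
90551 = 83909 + 6642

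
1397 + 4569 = 5966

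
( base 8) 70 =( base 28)20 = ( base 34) 1M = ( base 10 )56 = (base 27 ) 22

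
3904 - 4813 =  - 909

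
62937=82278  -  19341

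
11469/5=2293 + 4/5=2293.80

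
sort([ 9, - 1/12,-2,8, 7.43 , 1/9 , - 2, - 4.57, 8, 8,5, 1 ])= [ - 4.57, - 2 , - 2, - 1/12, 1/9, 1,5 , 7.43, 8,8, 8, 9]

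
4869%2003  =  863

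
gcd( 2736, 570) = 114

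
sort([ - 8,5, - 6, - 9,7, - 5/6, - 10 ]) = [ - 10,-9, - 8, - 6, - 5/6,5, 7 ] 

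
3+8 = 11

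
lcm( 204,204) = 204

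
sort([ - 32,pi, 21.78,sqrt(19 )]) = [ - 32,pi, sqrt(19), 21.78 ] 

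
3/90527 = 3/90527 = 0.00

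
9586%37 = 3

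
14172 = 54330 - 40158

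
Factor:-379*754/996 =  - 142883/498  =  - 2^( - 1 )*3^(-1 )*13^1 * 29^1*83^(- 1)*379^1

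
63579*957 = 60845103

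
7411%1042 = 117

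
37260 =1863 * 20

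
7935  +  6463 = 14398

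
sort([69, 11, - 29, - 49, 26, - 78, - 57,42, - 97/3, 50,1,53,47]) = [ - 78, - 57,-49,-97/3, - 29,1, 11,  26, 42 , 47, 50,53, 69 ] 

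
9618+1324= 10942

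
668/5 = 133 + 3/5 = 133.60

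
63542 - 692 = 62850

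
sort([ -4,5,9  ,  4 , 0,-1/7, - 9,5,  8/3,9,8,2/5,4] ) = [ - 9, - 4, - 1/7,0, 2/5 , 8/3,4,4,5, 5,8,9,9 ] 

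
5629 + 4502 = 10131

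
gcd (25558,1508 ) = 26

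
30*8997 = 269910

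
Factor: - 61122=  - 2^1*3^1 * 61^1*167^1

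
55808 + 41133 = 96941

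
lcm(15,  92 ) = 1380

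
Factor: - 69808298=-2^1 * 7^1*107^1*46601^1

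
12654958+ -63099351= - 50444393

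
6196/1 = 6196=6196.00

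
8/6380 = 2/1595 = 0.00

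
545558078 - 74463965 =471094113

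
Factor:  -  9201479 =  - 7^1*1314497^1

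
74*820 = 60680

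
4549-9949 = - 5400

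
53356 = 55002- 1646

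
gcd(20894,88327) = 1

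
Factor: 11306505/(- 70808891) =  - 3^1*5^1*7^2*659^ (-1) * 15383^1*107449^( - 1 ) 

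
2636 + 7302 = 9938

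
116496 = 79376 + 37120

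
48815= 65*751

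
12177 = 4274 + 7903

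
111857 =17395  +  94462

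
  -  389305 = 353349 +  - 742654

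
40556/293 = 138 + 122/293 = 138.42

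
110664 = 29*3816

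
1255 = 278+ 977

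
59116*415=24533140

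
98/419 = 98/419=0.23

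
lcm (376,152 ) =7144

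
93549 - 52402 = 41147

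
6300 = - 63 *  ( - 100)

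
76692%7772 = 6744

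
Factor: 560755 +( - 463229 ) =2^1*11^2 * 13^1 * 31^1 = 97526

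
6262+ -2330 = 3932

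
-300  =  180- 480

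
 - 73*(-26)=1898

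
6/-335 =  - 1 + 329/335  =  - 0.02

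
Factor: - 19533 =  - 3^1*17^1*383^1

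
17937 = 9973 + 7964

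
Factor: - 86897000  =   - 2^3*5^3 *113^1*769^1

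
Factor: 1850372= 2^2 * 19^1 * 97^1*251^1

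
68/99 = 68/99 =0.69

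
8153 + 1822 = 9975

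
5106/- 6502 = - 1+ 698/3251 = -  0.79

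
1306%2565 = 1306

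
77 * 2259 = 173943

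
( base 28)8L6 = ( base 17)16cf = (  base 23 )CMC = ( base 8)15322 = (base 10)6866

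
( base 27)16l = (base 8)1620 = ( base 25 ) 1BC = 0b1110010000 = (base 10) 912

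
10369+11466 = 21835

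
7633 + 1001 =8634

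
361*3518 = 1269998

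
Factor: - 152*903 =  - 2^3 * 3^1*7^1*19^1*43^1 = - 137256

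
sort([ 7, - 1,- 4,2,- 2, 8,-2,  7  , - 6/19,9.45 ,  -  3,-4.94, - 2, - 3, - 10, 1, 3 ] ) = [ - 10, - 4.94, - 4,-3 ,  -  3,- 2,- 2, - 2, - 1,-6/19,1,2, 3,7,7,8, 9.45]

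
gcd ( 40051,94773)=1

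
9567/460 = 20+367/460 = 20.80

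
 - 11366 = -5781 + -5585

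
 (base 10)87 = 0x57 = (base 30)2r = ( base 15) 5c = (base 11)7a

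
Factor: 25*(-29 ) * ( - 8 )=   2^3*5^2*29^1 = 5800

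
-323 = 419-742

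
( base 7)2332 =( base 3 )1011201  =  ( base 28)12G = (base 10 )856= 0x358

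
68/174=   34/87= 0.39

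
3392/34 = 99 + 13/17 = 99.76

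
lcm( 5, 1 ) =5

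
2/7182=1/3591 = 0.00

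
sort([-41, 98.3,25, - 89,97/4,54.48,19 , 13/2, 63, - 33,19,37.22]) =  [-89, - 41,-33,13/2,19,19,97/4,25,37.22,54.48 , 63,98.3 ] 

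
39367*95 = 3739865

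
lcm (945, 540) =3780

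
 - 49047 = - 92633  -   - 43586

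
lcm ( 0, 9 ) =0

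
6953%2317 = 2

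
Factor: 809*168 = 2^3*3^1 * 7^1*809^1=   135912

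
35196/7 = 5028 =5028.00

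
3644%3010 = 634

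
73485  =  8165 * 9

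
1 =1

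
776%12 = 8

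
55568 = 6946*8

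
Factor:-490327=-31^1*15817^1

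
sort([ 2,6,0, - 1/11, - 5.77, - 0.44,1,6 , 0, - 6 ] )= [ - 6, - 5.77, - 0.44, - 1/11, 0,0 , 1,2,6,6 ]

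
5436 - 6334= - 898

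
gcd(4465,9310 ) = 95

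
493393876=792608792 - 299214916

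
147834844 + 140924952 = 288759796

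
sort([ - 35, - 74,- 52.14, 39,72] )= [ - 74, - 52.14, - 35, 39, 72 ] 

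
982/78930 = 491/39465 = 0.01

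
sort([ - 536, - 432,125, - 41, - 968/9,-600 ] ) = [ - 600, - 536,  -  432, - 968/9 , - 41,125] 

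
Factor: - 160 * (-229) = 2^5*5^1*229^1 = 36640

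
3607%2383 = 1224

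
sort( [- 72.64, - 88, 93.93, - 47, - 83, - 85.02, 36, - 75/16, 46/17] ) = [ - 88, - 85.02,- 83, - 72.64, - 47, - 75/16,46/17, 36,  93.93] 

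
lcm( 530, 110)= 5830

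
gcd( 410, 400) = 10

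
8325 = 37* 225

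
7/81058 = 7/81058 = 0.00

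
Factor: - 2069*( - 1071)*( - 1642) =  - 2^1*3^2*7^1* 17^1*821^1*2069^1 = - 3638506158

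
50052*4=200208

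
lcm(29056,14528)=29056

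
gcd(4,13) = 1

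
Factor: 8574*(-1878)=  - 16101972 = - 2^2 * 3^2 *313^1*1429^1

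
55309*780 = 43141020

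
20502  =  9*2278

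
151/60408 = 151/60408=0.00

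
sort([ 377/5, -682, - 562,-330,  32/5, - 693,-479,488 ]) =[ -693,-682, - 562, - 479, - 330,32/5,  377/5,488]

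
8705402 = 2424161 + 6281241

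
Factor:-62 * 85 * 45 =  - 2^1 * 3^2 * 5^2*17^1*31^1 = - 237150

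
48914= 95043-46129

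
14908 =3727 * 4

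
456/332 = 1 + 31/83 = 1.37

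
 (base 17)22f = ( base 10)627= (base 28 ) MB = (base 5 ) 10002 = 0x273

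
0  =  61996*0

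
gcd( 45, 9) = 9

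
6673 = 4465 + 2208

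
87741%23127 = 18360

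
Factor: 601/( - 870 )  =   - 2^ ( - 1)*3^ ( - 1 )*5^ ( - 1 ) * 29^( - 1)*601^1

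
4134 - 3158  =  976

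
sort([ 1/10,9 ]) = [1/10, 9 ] 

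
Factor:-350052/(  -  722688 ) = 31/64 = 2^( - 6)* 31^1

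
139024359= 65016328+74008031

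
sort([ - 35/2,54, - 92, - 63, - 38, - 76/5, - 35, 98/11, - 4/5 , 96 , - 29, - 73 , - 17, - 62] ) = [ - 92, - 73, - 63, - 62,-38,-35, - 29, - 35/2, - 17, - 76/5, - 4/5, 98/11, 54, 96]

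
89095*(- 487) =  - 43389265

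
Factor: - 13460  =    -  2^2*5^1 * 673^1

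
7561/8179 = 7561/8179  =  0.92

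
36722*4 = 146888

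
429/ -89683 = - 39/8153 = - 0.00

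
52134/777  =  67 + 25/259 = 67.10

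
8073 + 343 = 8416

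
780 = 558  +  222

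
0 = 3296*0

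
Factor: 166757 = 103^1*1619^1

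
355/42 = 8 + 19/42 = 8.45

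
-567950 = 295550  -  863500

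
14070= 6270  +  7800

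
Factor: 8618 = 2^1*31^1*139^1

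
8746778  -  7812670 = 934108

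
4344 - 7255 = -2911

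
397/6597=397/6597  =  0.06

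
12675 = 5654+7021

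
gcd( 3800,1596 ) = 76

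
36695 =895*41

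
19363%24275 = 19363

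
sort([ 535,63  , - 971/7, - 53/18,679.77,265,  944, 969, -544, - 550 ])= [ - 550 , - 544, - 971/7, - 53/18,  63,265,535,679.77,944,969 ] 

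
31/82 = 31/82 = 0.38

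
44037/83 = 530 + 47/83 = 530.57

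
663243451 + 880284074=1543527525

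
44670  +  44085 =88755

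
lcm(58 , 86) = 2494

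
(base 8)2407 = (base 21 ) 2j6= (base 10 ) 1287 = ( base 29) 1fb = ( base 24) 25f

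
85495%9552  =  9079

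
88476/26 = 3402 + 12/13 = 3402.92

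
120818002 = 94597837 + 26220165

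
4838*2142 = 10362996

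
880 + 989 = 1869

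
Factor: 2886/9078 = 13^1*17^ ( - 1)*37^1 * 89^( - 1 ) = 481/1513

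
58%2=0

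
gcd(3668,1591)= 1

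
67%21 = 4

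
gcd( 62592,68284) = 4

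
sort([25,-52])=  [ - 52 , 25 ]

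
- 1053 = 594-1647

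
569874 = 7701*74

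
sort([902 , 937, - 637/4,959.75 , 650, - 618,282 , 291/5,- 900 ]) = [ - 900,  -  618, - 637/4,291/5,282,650, 902,937 , 959.75]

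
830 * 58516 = 48568280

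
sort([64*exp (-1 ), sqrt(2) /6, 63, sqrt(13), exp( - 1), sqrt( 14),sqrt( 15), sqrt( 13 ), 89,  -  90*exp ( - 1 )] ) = [ - 90*exp( - 1), sqrt (2) /6,exp(  -  1),sqrt(13), sqrt( 13), sqrt(14),  sqrt(15), 64*exp(-1), 63, 89]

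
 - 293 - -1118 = 825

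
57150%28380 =390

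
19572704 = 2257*8672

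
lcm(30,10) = 30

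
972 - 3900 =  -2928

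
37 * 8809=325933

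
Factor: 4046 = 2^1*7^1*17^2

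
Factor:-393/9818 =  - 2^( - 1)*  3^1*131^1 * 4909^(-1)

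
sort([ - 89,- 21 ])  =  [  -  89, - 21 ]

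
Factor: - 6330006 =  - 2^1*3^2 * 351667^1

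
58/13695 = 58/13695 = 0.00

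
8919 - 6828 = 2091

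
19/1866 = 19/1866 = 0.01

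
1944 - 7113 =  - 5169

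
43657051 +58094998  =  101752049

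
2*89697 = 179394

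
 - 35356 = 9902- 45258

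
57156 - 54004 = 3152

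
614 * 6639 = 4076346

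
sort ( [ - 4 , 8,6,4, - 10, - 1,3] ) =[ - 10,-4, - 1,3,4,  6  ,  8]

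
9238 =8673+565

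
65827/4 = 16456 + 3/4 = 16456.75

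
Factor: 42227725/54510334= 2^( - 1)*5^2*2503^(  -  1)*10889^( - 1)*1689109^1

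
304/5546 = 152/2773 = 0.05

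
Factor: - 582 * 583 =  - 2^1*3^1*11^1 * 53^1 *97^1=- 339306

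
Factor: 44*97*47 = 2^2*11^1*47^1*97^1 = 200596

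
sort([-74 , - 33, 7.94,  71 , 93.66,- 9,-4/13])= [-74, -33,-9,  -  4/13,  7.94, 71,93.66 ]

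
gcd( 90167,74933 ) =1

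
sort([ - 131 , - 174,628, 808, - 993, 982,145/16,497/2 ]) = [-993, - 174,-131, 145/16, 497/2, 628,808, 982 ] 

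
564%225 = 114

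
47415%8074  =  7045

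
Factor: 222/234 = 3^(-1) * 13^(-1 )*37^1  =  37/39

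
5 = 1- - 4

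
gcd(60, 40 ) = 20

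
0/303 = 0 = 0.00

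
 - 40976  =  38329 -79305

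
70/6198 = 35/3099=0.01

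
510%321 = 189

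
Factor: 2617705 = 5^1*523541^1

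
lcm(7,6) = 42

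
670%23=3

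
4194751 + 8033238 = 12227989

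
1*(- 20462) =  - 20462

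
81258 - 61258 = 20000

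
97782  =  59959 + 37823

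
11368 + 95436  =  106804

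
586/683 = 586/683=0.86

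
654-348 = 306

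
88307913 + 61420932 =149728845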